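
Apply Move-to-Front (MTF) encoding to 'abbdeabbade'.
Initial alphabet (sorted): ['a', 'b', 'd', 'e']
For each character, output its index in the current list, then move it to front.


MTF encoding:
'a': index 0 in ['a', 'b', 'd', 'e'] -> ['a', 'b', 'd', 'e']
'b': index 1 in ['a', 'b', 'd', 'e'] -> ['b', 'a', 'd', 'e']
'b': index 0 in ['b', 'a', 'd', 'e'] -> ['b', 'a', 'd', 'e']
'd': index 2 in ['b', 'a', 'd', 'e'] -> ['d', 'b', 'a', 'e']
'e': index 3 in ['d', 'b', 'a', 'e'] -> ['e', 'd', 'b', 'a']
'a': index 3 in ['e', 'd', 'b', 'a'] -> ['a', 'e', 'd', 'b']
'b': index 3 in ['a', 'e', 'd', 'b'] -> ['b', 'a', 'e', 'd']
'b': index 0 in ['b', 'a', 'e', 'd'] -> ['b', 'a', 'e', 'd']
'a': index 1 in ['b', 'a', 'e', 'd'] -> ['a', 'b', 'e', 'd']
'd': index 3 in ['a', 'b', 'e', 'd'] -> ['d', 'a', 'b', 'e']
'e': index 3 in ['d', 'a', 'b', 'e'] -> ['e', 'd', 'a', 'b']


Output: [0, 1, 0, 2, 3, 3, 3, 0, 1, 3, 3]


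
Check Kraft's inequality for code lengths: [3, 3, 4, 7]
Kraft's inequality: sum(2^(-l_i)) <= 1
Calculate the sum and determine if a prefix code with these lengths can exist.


Sum = 2^(-3) + 2^(-3) + 2^(-4) + 2^(-7)
    = 0.125 + 0.125 + 0.0625 + 0.0078125
    = 41/128 = 0.3203125
Since 0.3203125 <= 1, Kraft's inequality IS satisfied.
A prefix code with these lengths CAN exist.

Kraft sum = 0.3203125. Satisfied.


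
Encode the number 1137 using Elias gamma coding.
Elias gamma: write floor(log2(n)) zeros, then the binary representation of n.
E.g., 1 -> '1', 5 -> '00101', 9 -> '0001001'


num_bits = floor(log2(1137)) + 1 = 11
leading_zeros = num_bits - 1 = 10
binary(1137) = 10001110001

Elias gamma(1137) = '0000000000' + '10001110001' = 000000000010001110001 (21 bits)


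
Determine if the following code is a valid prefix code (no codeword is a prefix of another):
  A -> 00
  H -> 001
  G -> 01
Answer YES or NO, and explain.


Checking each pair (does one codeword prefix another?):
  A='00' vs H='001': prefix -- VIOLATION

NO -- this is NOT a valid prefix code. A (00) is a prefix of H (001).


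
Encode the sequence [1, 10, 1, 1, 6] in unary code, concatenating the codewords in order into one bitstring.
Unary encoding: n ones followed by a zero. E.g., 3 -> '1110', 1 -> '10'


Encode each number as n ones followed by a terminating 0:
  1 -> 10 (2 bits)
  10 -> 11111111110 (11 bits)
  1 -> 10 (2 bits)
  1 -> 10 (2 bits)
  6 -> 1111110 (7 bits)
Total length = 2 + 11 + 2 + 2 + 7 = 24 bits.

Unary([1, 10, 1, 1, 6]) = 101111111111010101111110 (24 bits)


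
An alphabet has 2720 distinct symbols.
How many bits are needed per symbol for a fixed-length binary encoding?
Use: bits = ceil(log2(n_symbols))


log2(2720) = 11.4094
Bracket: 2^11 = 2048 < 2720 <= 2^12 = 4096
So ceil(log2(2720)) = 12

bits = ceil(log2(2720)) = ceil(11.4094) = 12 bits


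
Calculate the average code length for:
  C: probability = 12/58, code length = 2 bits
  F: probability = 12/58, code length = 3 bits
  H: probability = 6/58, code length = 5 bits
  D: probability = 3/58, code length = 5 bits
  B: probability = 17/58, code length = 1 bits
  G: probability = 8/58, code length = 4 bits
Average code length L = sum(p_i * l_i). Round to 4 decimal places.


Weighted contributions p_i * l_i:
  C: (12/58) * 2 = 24/58
  F: (12/58) * 3 = 36/58
  H: (6/58) * 5 = 30/58
  D: (3/58) * 5 = 15/58
  B: (17/58) * 1 = 17/58
  G: (8/58) * 4 = 32/58
Sum = (24 + 36 + 30 + 15 + 17 + 32)/58 = 154/58

L = 154/58 = 2.6552 bits/symbol


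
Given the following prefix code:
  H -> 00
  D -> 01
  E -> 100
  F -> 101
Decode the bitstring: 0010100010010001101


Decoding step by step:
Bits 00 -> H
Bits 101 -> F
Bits 00 -> H
Bits 01 -> D
Bits 00 -> H
Bits 100 -> E
Bits 01 -> D
Bits 101 -> F


Decoded message: HFHDHEDF


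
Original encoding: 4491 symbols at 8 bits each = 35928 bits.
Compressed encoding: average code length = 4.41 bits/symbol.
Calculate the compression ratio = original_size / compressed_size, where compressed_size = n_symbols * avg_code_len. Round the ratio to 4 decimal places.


original_size = n_symbols * orig_bits = 4491 * 8 = 35928 bits
compressed_size = n_symbols * avg_code_len = 4491 * 4.41 = 19805.31 bits
ratio = original_size / compressed_size = 35928 / 19805.31 = 1.8141

Compression ratio = 1.8141


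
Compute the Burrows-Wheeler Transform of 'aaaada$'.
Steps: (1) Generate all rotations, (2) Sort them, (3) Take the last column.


Rotations (sorted):
  0: $aaaada -> last char: a
  1: a$aaaad -> last char: d
  2: aaaada$ -> last char: $
  3: aaada$a -> last char: a
  4: aada$aa -> last char: a
  5: ada$aaa -> last char: a
  6: da$aaaa -> last char: a


BWT = ad$aaaa


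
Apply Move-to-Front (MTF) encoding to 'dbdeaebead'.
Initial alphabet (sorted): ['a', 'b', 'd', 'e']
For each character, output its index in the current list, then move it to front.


MTF encoding:
'd': index 2 in ['a', 'b', 'd', 'e'] -> ['d', 'a', 'b', 'e']
'b': index 2 in ['d', 'a', 'b', 'e'] -> ['b', 'd', 'a', 'e']
'd': index 1 in ['b', 'd', 'a', 'e'] -> ['d', 'b', 'a', 'e']
'e': index 3 in ['d', 'b', 'a', 'e'] -> ['e', 'd', 'b', 'a']
'a': index 3 in ['e', 'd', 'b', 'a'] -> ['a', 'e', 'd', 'b']
'e': index 1 in ['a', 'e', 'd', 'b'] -> ['e', 'a', 'd', 'b']
'b': index 3 in ['e', 'a', 'd', 'b'] -> ['b', 'e', 'a', 'd']
'e': index 1 in ['b', 'e', 'a', 'd'] -> ['e', 'b', 'a', 'd']
'a': index 2 in ['e', 'b', 'a', 'd'] -> ['a', 'e', 'b', 'd']
'd': index 3 in ['a', 'e', 'b', 'd'] -> ['d', 'a', 'e', 'b']


Output: [2, 2, 1, 3, 3, 1, 3, 1, 2, 3]


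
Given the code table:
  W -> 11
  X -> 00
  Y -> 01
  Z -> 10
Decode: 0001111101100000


Decoding:
00 -> X
01 -> Y
11 -> W
11 -> W
01 -> Y
10 -> Z
00 -> X
00 -> X


Result: XYWWYZXX


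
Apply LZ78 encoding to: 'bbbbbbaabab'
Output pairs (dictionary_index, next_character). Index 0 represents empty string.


LZ78 encoding steps:
Dictionary: {0: ''}
Step 1: w='' (idx 0), next='b' -> output (0, 'b'), add 'b' as idx 1
Step 2: w='b' (idx 1), next='b' -> output (1, 'b'), add 'bb' as idx 2
Step 3: w='bb' (idx 2), next='b' -> output (2, 'b'), add 'bbb' as idx 3
Step 4: w='' (idx 0), next='a' -> output (0, 'a'), add 'a' as idx 4
Step 5: w='a' (idx 4), next='b' -> output (4, 'b'), add 'ab' as idx 5
Step 6: w='ab' (idx 5), end of input -> output (5, '')


Encoded: [(0, 'b'), (1, 'b'), (2, 'b'), (0, 'a'), (4, 'b'), (5, '')]


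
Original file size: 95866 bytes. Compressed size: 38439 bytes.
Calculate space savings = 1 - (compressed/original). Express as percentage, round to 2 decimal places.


ratio = compressed/original = 38439/95866 = 0.400966
savings = 1 - ratio = 1 - 0.400966 = 0.599034
as a percentage: 0.599034 * 100 = 59.9%

Space savings = 1 - 38439/95866 = 59.9%


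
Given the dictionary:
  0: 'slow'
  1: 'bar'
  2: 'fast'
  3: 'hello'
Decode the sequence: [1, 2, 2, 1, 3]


Look up each index in the dictionary:
  1 -> 'bar'
  2 -> 'fast'
  2 -> 'fast'
  1 -> 'bar'
  3 -> 'hello'

Decoded: "bar fast fast bar hello"


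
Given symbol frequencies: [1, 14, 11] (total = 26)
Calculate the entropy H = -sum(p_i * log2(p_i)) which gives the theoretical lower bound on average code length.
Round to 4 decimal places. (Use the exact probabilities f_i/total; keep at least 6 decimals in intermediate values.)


Per-symbol terms -p_i * log2(p_i) with p_i = f_i/26:
  p = 1/26 = 0.038462: log2(p) = -4.700440, -p*log2(p) = 0.180786
  p = 14/26 = 0.538462: log2(p) = -0.893085, -p*log2(p) = 0.480892
  p = 11/26 = 0.423077: log2(p) = -1.241008, -p*log2(p) = 0.525042
H = 0.180786 + 0.480892 + 0.525042 = 1.186720

H = 1.1867 bits/symbol


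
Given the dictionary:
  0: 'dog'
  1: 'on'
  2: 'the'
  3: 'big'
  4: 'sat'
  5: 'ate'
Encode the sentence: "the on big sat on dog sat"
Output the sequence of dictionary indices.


Look up each word in the dictionary:
  'the' -> 2
  'on' -> 1
  'big' -> 3
  'sat' -> 4
  'on' -> 1
  'dog' -> 0
  'sat' -> 4

Encoded: [2, 1, 3, 4, 1, 0, 4]


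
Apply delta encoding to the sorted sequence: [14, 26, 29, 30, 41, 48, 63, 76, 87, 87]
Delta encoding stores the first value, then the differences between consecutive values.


First value: 14
Deltas:
  26 - 14 = 12
  29 - 26 = 3
  30 - 29 = 1
  41 - 30 = 11
  48 - 41 = 7
  63 - 48 = 15
  76 - 63 = 13
  87 - 76 = 11
  87 - 87 = 0


Delta encoded: [14, 12, 3, 1, 11, 7, 15, 13, 11, 0]


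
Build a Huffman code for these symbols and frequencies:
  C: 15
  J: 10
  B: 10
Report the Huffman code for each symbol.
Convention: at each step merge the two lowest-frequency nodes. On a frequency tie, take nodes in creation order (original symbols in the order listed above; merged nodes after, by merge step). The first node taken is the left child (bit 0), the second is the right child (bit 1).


Huffman tree construction:
Step 1: Merge J(10) + B(10) = 20
Step 2: Merge C(15) + (J+B)(20) = 35
Read each symbol's code off the tree from the root (left child = 0, right child = 1).

Codes:
  C: 0 (length 1)
  J: 10 (length 2)
  B: 11 (length 2)
Average code length: 55/35 = 1.5714 bits/symbol


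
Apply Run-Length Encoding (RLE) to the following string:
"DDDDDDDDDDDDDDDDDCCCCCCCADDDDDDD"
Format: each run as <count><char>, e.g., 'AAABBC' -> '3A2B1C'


Scanning runs left to right:
  i=0: run of 'D' x 17 -> '17D'
  i=17: run of 'C' x 7 -> '7C'
  i=24: run of 'A' x 1 -> '1A'
  i=25: run of 'D' x 7 -> '7D'

RLE = 17D7C1A7D


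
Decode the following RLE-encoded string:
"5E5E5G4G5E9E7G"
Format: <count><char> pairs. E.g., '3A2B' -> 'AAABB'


Expanding each <count><char> pair:
  5E -> 'EEEEE'
  5E -> 'EEEEE'
  5G -> 'GGGGG'
  4G -> 'GGGG'
  5E -> 'EEEEE'
  9E -> 'EEEEEEEEE'
  7G -> 'GGGGGGG'

Decoded = EEEEEEEEEEGGGGGGGGGEEEEEEEEEEEEEEGGGGGGG


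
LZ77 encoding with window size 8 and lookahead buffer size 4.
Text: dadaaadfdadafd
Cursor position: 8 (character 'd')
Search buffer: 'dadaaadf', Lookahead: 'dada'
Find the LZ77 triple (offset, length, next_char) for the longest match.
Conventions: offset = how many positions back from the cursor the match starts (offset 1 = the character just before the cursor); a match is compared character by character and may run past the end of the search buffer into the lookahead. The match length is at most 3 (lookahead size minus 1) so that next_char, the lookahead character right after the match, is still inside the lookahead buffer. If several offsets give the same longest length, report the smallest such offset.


Try each offset into the search buffer:
  offset=1 (pos 7, char 'f'): match length 0
  offset=2 (pos 6, char 'd'): match length 1
  offset=3 (pos 5, char 'a'): match length 0
  offset=4 (pos 4, char 'a'): match length 0
  offset=5 (pos 3, char 'a'): match length 0
  offset=6 (pos 2, char 'd'): match length 2
  offset=7 (pos 1, char 'a'): match length 0
  offset=8 (pos 0, char 'd'): match length 3
Longest match has length 3 at offset 8.
next_char = character at position 8 + 3 = 11 -> 'a'

Best match: offset=8, length=3 (matching 'dad' starting at position 0)
LZ77 triple: (8, 3, 'a')


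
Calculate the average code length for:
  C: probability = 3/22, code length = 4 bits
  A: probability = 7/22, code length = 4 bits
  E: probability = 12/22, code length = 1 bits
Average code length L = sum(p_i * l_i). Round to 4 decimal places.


Weighted contributions p_i * l_i:
  C: (3/22) * 4 = 12/22
  A: (7/22) * 4 = 28/22
  E: (12/22) * 1 = 12/22
Sum = (12 + 28 + 12)/22 = 52/22

L = 52/22 = 2.3636 bits/symbol


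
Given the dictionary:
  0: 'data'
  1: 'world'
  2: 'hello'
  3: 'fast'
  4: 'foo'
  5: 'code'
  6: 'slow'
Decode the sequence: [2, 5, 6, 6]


Look up each index in the dictionary:
  2 -> 'hello'
  5 -> 'code'
  6 -> 'slow'
  6 -> 'slow'

Decoded: "hello code slow slow"


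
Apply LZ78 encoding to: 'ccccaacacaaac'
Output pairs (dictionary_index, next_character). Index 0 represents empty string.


LZ78 encoding steps:
Dictionary: {0: ''}
Step 1: w='' (idx 0), next='c' -> output (0, 'c'), add 'c' as idx 1
Step 2: w='c' (idx 1), next='c' -> output (1, 'c'), add 'cc' as idx 2
Step 3: w='c' (idx 1), next='a' -> output (1, 'a'), add 'ca' as idx 3
Step 4: w='' (idx 0), next='a' -> output (0, 'a'), add 'a' as idx 4
Step 5: w='ca' (idx 3), next='c' -> output (3, 'c'), add 'cac' as idx 5
Step 6: w='a' (idx 4), next='a' -> output (4, 'a'), add 'aa' as idx 6
Step 7: w='a' (idx 4), next='c' -> output (4, 'c'), add 'ac' as idx 7


Encoded: [(0, 'c'), (1, 'c'), (1, 'a'), (0, 'a'), (3, 'c'), (4, 'a'), (4, 'c')]


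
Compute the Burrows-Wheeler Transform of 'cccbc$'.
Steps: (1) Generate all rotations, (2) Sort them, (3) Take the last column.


Rotations (sorted):
  0: $cccbc -> last char: c
  1: bc$ccc -> last char: c
  2: c$cccb -> last char: b
  3: cbc$cc -> last char: c
  4: ccbc$c -> last char: c
  5: cccbc$ -> last char: $


BWT = ccbcc$


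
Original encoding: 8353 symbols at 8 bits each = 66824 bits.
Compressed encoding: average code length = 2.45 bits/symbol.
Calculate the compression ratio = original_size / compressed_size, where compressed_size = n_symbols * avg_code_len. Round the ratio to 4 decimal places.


original_size = n_symbols * orig_bits = 8353 * 8 = 66824 bits
compressed_size = n_symbols * avg_code_len = 8353 * 2.45 = 20464.85 bits
ratio = original_size / compressed_size = 66824 / 20464.85 = 3.2653

Compression ratio = 3.2653


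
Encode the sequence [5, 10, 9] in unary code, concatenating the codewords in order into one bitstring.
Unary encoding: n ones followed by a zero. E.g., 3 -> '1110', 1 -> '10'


Encode each number as n ones followed by a terminating 0:
  5 -> 111110 (6 bits)
  10 -> 11111111110 (11 bits)
  9 -> 1111111110 (10 bits)
Total length = 6 + 11 + 10 = 27 bits.

Unary([5, 10, 9]) = 111110111111111101111111110 (27 bits)


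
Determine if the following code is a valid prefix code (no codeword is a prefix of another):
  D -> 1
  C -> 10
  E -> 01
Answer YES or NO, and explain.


Checking each pair (does one codeword prefix another?):
  D='1' vs C='10': prefix -- VIOLATION

NO -- this is NOT a valid prefix code. D (1) is a prefix of C (10).


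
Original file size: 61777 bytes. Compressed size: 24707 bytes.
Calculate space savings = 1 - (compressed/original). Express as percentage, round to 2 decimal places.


ratio = compressed/original = 24707/61777 = 0.399938
savings = 1 - ratio = 1 - 0.399938 = 0.600062
as a percentage: 0.600062 * 100 = 60.01%

Space savings = 1 - 24707/61777 = 60.01%


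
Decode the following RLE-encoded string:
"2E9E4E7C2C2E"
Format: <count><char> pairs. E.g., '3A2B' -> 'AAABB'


Expanding each <count><char> pair:
  2E -> 'EE'
  9E -> 'EEEEEEEEE'
  4E -> 'EEEE'
  7C -> 'CCCCCCC'
  2C -> 'CC'
  2E -> 'EE'

Decoded = EEEEEEEEEEEEEEECCCCCCCCCEE


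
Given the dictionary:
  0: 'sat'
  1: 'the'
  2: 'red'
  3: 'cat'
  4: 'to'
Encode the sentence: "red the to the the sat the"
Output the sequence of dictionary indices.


Look up each word in the dictionary:
  'red' -> 2
  'the' -> 1
  'to' -> 4
  'the' -> 1
  'the' -> 1
  'sat' -> 0
  'the' -> 1

Encoded: [2, 1, 4, 1, 1, 0, 1]


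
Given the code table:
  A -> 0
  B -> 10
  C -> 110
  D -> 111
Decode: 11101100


Decoding:
111 -> D
0 -> A
110 -> C
0 -> A


Result: DACA


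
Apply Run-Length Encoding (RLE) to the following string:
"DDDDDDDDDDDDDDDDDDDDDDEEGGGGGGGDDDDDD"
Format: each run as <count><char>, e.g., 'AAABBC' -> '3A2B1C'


Scanning runs left to right:
  i=0: run of 'D' x 22 -> '22D'
  i=22: run of 'E' x 2 -> '2E'
  i=24: run of 'G' x 7 -> '7G'
  i=31: run of 'D' x 6 -> '6D'

RLE = 22D2E7G6D


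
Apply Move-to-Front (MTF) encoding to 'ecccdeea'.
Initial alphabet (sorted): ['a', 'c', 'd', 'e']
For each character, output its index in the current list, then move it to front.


MTF encoding:
'e': index 3 in ['a', 'c', 'd', 'e'] -> ['e', 'a', 'c', 'd']
'c': index 2 in ['e', 'a', 'c', 'd'] -> ['c', 'e', 'a', 'd']
'c': index 0 in ['c', 'e', 'a', 'd'] -> ['c', 'e', 'a', 'd']
'c': index 0 in ['c', 'e', 'a', 'd'] -> ['c', 'e', 'a', 'd']
'd': index 3 in ['c', 'e', 'a', 'd'] -> ['d', 'c', 'e', 'a']
'e': index 2 in ['d', 'c', 'e', 'a'] -> ['e', 'd', 'c', 'a']
'e': index 0 in ['e', 'd', 'c', 'a'] -> ['e', 'd', 'c', 'a']
'a': index 3 in ['e', 'd', 'c', 'a'] -> ['a', 'e', 'd', 'c']


Output: [3, 2, 0, 0, 3, 2, 0, 3]


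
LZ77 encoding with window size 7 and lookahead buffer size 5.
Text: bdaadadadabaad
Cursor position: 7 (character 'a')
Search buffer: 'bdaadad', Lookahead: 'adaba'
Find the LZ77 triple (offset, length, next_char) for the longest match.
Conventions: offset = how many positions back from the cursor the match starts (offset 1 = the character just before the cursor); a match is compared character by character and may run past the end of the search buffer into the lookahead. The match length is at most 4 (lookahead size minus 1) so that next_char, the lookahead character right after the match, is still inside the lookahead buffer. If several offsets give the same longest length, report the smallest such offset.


Try each offset into the search buffer:
  offset=1 (pos 6, char 'd'): match length 0
  offset=2 (pos 5, char 'a'): match length 3
  offset=3 (pos 4, char 'd'): match length 0
  offset=4 (pos 3, char 'a'): match length 3
  offset=5 (pos 2, char 'a'): match length 1
  offset=6 (pos 1, char 'd'): match length 0
  offset=7 (pos 0, char 'b'): match length 0
Longest match has length 3, found at offsets 2, 4; take the smallest, offset 2.
next_char = character at position 7 + 3 = 10 -> 'b'

Best match: offset=2, length=3 (matching 'ada' starting at position 5)
LZ77 triple: (2, 3, 'b')


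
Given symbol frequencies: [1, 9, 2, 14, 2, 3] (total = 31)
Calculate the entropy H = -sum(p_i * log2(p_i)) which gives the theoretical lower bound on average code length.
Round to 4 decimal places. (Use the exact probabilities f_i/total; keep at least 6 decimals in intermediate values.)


Per-symbol terms -p_i * log2(p_i) with p_i = f_i/31:
  p = 1/31 = 0.032258: log2(p) = -4.954196, -p*log2(p) = 0.159813
  p = 9/31 = 0.290323: log2(p) = -1.784271, -p*log2(p) = 0.518014
  p = 2/31 = 0.064516: log2(p) = -3.954196, -p*log2(p) = 0.255109
  p = 14/31 = 0.451613: log2(p) = -1.146841, -p*log2(p) = 0.517928
  p = 2/31 = 0.064516: log2(p) = -3.954196, -p*log2(p) = 0.255109
  p = 3/31 = 0.096774: log2(p) = -3.369234, -p*log2(p) = 0.326055
H = 0.159813 + 0.518014 + 0.255109 + 0.517928 + 0.255109 + 0.326055 = 2.032028

H = 2.032 bits/symbol


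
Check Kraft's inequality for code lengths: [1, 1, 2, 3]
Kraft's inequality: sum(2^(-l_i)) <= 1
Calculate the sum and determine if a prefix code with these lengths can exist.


Sum = 2^(-1) + 2^(-1) + 2^(-2) + 2^(-3)
    = 0.5 + 0.5 + 0.25 + 0.125
    = 11/8 = 1.375
Since 1.375 > 1, Kraft's inequality is NOT satisfied.
A prefix code with these lengths CANNOT exist.

Kraft sum = 1.375. Not satisfied.


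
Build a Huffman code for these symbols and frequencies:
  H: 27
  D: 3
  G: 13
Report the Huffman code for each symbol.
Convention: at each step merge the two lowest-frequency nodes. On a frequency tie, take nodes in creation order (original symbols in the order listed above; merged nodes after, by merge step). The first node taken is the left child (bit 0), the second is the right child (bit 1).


Huffman tree construction:
Step 1: Merge D(3) + G(13) = 16
Step 2: Merge (D+G)(16) + H(27) = 43
Read each symbol's code off the tree from the root (left child = 0, right child = 1).

Codes:
  H: 1 (length 1)
  D: 00 (length 2)
  G: 01 (length 2)
Average code length: 59/43 = 1.3721 bits/symbol


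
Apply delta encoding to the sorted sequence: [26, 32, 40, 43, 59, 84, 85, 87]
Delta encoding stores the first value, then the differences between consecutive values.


First value: 26
Deltas:
  32 - 26 = 6
  40 - 32 = 8
  43 - 40 = 3
  59 - 43 = 16
  84 - 59 = 25
  85 - 84 = 1
  87 - 85 = 2


Delta encoded: [26, 6, 8, 3, 16, 25, 1, 2]


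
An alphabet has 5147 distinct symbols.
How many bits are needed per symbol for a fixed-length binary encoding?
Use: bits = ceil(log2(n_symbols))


log2(5147) = 12.3295
Bracket: 2^12 = 4096 < 5147 <= 2^13 = 8192
So ceil(log2(5147)) = 13

bits = ceil(log2(5147)) = ceil(12.3295) = 13 bits


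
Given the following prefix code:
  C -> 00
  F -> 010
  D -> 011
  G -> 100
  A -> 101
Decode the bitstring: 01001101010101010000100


Decoding step by step:
Bits 010 -> F
Bits 011 -> D
Bits 010 -> F
Bits 101 -> A
Bits 010 -> F
Bits 100 -> G
Bits 00 -> C
Bits 100 -> G


Decoded message: FDFAFGCG


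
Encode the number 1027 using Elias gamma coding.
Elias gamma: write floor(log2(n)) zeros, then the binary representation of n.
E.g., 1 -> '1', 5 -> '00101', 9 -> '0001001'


num_bits = floor(log2(1027)) + 1 = 11
leading_zeros = num_bits - 1 = 10
binary(1027) = 10000000011

Elias gamma(1027) = '0000000000' + '10000000011' = 000000000010000000011 (21 bits)


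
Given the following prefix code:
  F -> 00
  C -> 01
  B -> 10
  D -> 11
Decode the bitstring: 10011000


Decoding step by step:
Bits 10 -> B
Bits 01 -> C
Bits 10 -> B
Bits 00 -> F


Decoded message: BCBF


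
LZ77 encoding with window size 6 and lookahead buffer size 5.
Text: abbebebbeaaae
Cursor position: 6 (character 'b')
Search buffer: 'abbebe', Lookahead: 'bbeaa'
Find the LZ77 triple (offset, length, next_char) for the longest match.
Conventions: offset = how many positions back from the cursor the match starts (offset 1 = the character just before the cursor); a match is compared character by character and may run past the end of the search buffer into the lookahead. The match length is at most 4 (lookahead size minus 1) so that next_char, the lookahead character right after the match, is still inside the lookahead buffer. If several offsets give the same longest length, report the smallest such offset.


Try each offset into the search buffer:
  offset=1 (pos 5, char 'e'): match length 0
  offset=2 (pos 4, char 'b'): match length 1
  offset=3 (pos 3, char 'e'): match length 0
  offset=4 (pos 2, char 'b'): match length 1
  offset=5 (pos 1, char 'b'): match length 3
  offset=6 (pos 0, char 'a'): match length 0
Longest match has length 3 at offset 5.
next_char = character at position 6 + 3 = 9 -> 'a'

Best match: offset=5, length=3 (matching 'bbe' starting at position 1)
LZ77 triple: (5, 3, 'a')


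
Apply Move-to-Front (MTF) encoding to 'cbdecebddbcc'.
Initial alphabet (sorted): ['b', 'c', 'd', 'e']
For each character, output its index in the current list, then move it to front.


MTF encoding:
'c': index 1 in ['b', 'c', 'd', 'e'] -> ['c', 'b', 'd', 'e']
'b': index 1 in ['c', 'b', 'd', 'e'] -> ['b', 'c', 'd', 'e']
'd': index 2 in ['b', 'c', 'd', 'e'] -> ['d', 'b', 'c', 'e']
'e': index 3 in ['d', 'b', 'c', 'e'] -> ['e', 'd', 'b', 'c']
'c': index 3 in ['e', 'd', 'b', 'c'] -> ['c', 'e', 'd', 'b']
'e': index 1 in ['c', 'e', 'd', 'b'] -> ['e', 'c', 'd', 'b']
'b': index 3 in ['e', 'c', 'd', 'b'] -> ['b', 'e', 'c', 'd']
'd': index 3 in ['b', 'e', 'c', 'd'] -> ['d', 'b', 'e', 'c']
'd': index 0 in ['d', 'b', 'e', 'c'] -> ['d', 'b', 'e', 'c']
'b': index 1 in ['d', 'b', 'e', 'c'] -> ['b', 'd', 'e', 'c']
'c': index 3 in ['b', 'd', 'e', 'c'] -> ['c', 'b', 'd', 'e']
'c': index 0 in ['c', 'b', 'd', 'e'] -> ['c', 'b', 'd', 'e']


Output: [1, 1, 2, 3, 3, 1, 3, 3, 0, 1, 3, 0]


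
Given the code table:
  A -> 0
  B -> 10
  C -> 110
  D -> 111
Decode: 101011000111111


Decoding:
10 -> B
10 -> B
110 -> C
0 -> A
0 -> A
111 -> D
111 -> D


Result: BBCAADD


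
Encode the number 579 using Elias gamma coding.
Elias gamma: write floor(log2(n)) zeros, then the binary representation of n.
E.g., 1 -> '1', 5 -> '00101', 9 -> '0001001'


num_bits = floor(log2(579)) + 1 = 10
leading_zeros = num_bits - 1 = 9
binary(579) = 1001000011

Elias gamma(579) = '000000000' + '1001000011' = 0000000001001000011 (19 bits)


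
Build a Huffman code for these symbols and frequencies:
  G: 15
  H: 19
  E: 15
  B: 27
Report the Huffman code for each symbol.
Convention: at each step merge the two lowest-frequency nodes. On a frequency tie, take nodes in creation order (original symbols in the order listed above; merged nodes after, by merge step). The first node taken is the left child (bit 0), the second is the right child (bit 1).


Huffman tree construction:
Step 1: Merge G(15) + E(15) = 30
Step 2: Merge H(19) + B(27) = 46
Step 3: Merge (G+E)(30) + (H+B)(46) = 76
Read each symbol's code off the tree from the root (left child = 0, right child = 1).

Codes:
  G: 00 (length 2)
  H: 10 (length 2)
  E: 01 (length 2)
  B: 11 (length 2)
Average code length: 152/76 = 2.0000 bits/symbol


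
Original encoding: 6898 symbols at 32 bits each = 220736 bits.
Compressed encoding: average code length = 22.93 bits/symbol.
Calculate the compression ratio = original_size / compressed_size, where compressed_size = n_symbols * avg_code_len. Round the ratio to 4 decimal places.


original_size = n_symbols * orig_bits = 6898 * 32 = 220736 bits
compressed_size = n_symbols * avg_code_len = 6898 * 22.93 = 158171.14 bits
ratio = original_size / compressed_size = 220736 / 158171.14 = 1.3956

Compression ratio = 1.3956


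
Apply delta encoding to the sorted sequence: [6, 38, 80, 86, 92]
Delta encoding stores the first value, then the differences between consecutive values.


First value: 6
Deltas:
  38 - 6 = 32
  80 - 38 = 42
  86 - 80 = 6
  92 - 86 = 6


Delta encoded: [6, 32, 42, 6, 6]


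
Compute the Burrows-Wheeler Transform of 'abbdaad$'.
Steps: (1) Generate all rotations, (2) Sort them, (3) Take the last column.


Rotations (sorted):
  0: $abbdaad -> last char: d
  1: aad$abbd -> last char: d
  2: abbdaad$ -> last char: $
  3: ad$abbda -> last char: a
  4: bbdaad$a -> last char: a
  5: bdaad$ab -> last char: b
  6: d$abbdaa -> last char: a
  7: daad$abb -> last char: b


BWT = dd$aabab


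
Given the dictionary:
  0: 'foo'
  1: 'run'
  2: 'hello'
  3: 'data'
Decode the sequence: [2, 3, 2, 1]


Look up each index in the dictionary:
  2 -> 'hello'
  3 -> 'data'
  2 -> 'hello'
  1 -> 'run'

Decoded: "hello data hello run"


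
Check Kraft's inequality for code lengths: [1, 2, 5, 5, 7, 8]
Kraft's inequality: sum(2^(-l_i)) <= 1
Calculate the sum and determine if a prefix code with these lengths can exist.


Sum = 2^(-1) + 2^(-2) + 2^(-5) + 2^(-5) + 2^(-7) + 2^(-8)
    = 0.5 + 0.25 + 0.03125 + 0.03125 + 0.0078125 + 0.00390625
    = 211/256 = 0.82421875
Since 0.82421875 <= 1, Kraft's inequality IS satisfied.
A prefix code with these lengths CAN exist.

Kraft sum = 0.82421875. Satisfied.


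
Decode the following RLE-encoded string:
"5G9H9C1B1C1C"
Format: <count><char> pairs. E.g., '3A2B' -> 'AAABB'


Expanding each <count><char> pair:
  5G -> 'GGGGG'
  9H -> 'HHHHHHHHH'
  9C -> 'CCCCCCCCC'
  1B -> 'B'
  1C -> 'C'
  1C -> 'C'

Decoded = GGGGGHHHHHHHHHCCCCCCCCCBCC


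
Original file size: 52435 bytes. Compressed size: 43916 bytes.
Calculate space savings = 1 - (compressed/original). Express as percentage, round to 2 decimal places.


ratio = compressed/original = 43916/52435 = 0.837532
savings = 1 - ratio = 1 - 0.837532 = 0.162468
as a percentage: 0.162468 * 100 = 16.25%

Space savings = 1 - 43916/52435 = 16.25%


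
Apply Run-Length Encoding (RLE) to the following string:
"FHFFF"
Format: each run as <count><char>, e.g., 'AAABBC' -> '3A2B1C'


Scanning runs left to right:
  i=0: run of 'F' x 1 -> '1F'
  i=1: run of 'H' x 1 -> '1H'
  i=2: run of 'F' x 3 -> '3F'

RLE = 1F1H3F


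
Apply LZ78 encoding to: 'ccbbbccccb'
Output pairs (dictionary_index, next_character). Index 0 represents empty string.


LZ78 encoding steps:
Dictionary: {0: ''}
Step 1: w='' (idx 0), next='c' -> output (0, 'c'), add 'c' as idx 1
Step 2: w='c' (idx 1), next='b' -> output (1, 'b'), add 'cb' as idx 2
Step 3: w='' (idx 0), next='b' -> output (0, 'b'), add 'b' as idx 3
Step 4: w='b' (idx 3), next='c' -> output (3, 'c'), add 'bc' as idx 4
Step 5: w='c' (idx 1), next='c' -> output (1, 'c'), add 'cc' as idx 5
Step 6: w='cb' (idx 2), end of input -> output (2, '')


Encoded: [(0, 'c'), (1, 'b'), (0, 'b'), (3, 'c'), (1, 'c'), (2, '')]


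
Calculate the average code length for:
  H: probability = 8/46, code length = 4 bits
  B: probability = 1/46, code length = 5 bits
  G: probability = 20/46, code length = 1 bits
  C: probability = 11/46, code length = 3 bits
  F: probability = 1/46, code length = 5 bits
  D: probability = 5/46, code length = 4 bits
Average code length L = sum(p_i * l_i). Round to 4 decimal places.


Weighted contributions p_i * l_i:
  H: (8/46) * 4 = 32/46
  B: (1/46) * 5 = 5/46
  G: (20/46) * 1 = 20/46
  C: (11/46) * 3 = 33/46
  F: (1/46) * 5 = 5/46
  D: (5/46) * 4 = 20/46
Sum = (32 + 5 + 20 + 33 + 5 + 20)/46 = 115/46

L = 115/46 = 2.5000 bits/symbol


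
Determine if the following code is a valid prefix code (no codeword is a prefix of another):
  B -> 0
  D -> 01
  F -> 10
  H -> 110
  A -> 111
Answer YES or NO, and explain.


Checking each pair (does one codeword prefix another?):
  B='0' vs D='01': prefix -- VIOLATION

NO -- this is NOT a valid prefix code. B (0) is a prefix of D (01).


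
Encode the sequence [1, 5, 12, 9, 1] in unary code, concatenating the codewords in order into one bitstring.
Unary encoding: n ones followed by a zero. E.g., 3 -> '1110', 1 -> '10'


Encode each number as n ones followed by a terminating 0:
  1 -> 10 (2 bits)
  5 -> 111110 (6 bits)
  12 -> 1111111111110 (13 bits)
  9 -> 1111111110 (10 bits)
  1 -> 10 (2 bits)
Total length = 2 + 6 + 13 + 10 + 2 = 33 bits.

Unary([1, 5, 12, 9, 1]) = 101111101111111111110111111111010 (33 bits)


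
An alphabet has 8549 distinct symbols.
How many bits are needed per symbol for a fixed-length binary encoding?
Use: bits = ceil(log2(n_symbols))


log2(8549) = 13.0615
Bracket: 2^13 = 8192 < 8549 <= 2^14 = 16384
So ceil(log2(8549)) = 14

bits = ceil(log2(8549)) = ceil(13.0615) = 14 bits


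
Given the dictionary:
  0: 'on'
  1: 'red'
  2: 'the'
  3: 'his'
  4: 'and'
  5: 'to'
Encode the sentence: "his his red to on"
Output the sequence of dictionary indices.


Look up each word in the dictionary:
  'his' -> 3
  'his' -> 3
  'red' -> 1
  'to' -> 5
  'on' -> 0

Encoded: [3, 3, 1, 5, 0]


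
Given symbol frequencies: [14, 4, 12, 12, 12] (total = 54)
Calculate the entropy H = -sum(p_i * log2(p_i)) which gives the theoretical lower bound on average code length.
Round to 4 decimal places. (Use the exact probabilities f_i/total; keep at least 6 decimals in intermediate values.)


Per-symbol terms -p_i * log2(p_i) with p_i = f_i/54:
  p = 14/54 = 0.259259: log2(p) = -1.947533, -p*log2(p) = 0.504916
  p = 4/54 = 0.074074: log2(p) = -3.754888, -p*log2(p) = 0.278140
  p = 12/54 = 0.222222: log2(p) = -2.169925, -p*log2(p) = 0.482206
  p = 12/54 = 0.222222: log2(p) = -2.169925, -p*log2(p) = 0.482206
  p = 12/54 = 0.222222: log2(p) = -2.169925, -p*log2(p) = 0.482206
H = 0.504916 + 0.278140 + 0.482206 + 0.482206 + 0.482206 = 2.229674

H = 2.2297 bits/symbol


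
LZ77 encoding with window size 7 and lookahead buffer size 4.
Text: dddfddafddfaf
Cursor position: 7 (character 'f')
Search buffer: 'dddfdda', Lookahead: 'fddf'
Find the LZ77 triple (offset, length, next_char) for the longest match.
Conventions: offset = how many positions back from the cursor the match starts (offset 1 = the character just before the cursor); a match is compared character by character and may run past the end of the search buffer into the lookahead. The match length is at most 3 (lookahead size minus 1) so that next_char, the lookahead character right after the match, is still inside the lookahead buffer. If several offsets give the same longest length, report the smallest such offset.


Try each offset into the search buffer:
  offset=1 (pos 6, char 'a'): match length 0
  offset=2 (pos 5, char 'd'): match length 0
  offset=3 (pos 4, char 'd'): match length 0
  offset=4 (pos 3, char 'f'): match length 3
  offset=5 (pos 2, char 'd'): match length 0
  offset=6 (pos 1, char 'd'): match length 0
  offset=7 (pos 0, char 'd'): match length 0
Longest match has length 3 at offset 4.
next_char = character at position 7 + 3 = 10 -> 'f'

Best match: offset=4, length=3 (matching 'fdd' starting at position 3)
LZ77 triple: (4, 3, 'f')


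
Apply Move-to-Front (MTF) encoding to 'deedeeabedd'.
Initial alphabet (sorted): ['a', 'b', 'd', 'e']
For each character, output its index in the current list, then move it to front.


MTF encoding:
'd': index 2 in ['a', 'b', 'd', 'e'] -> ['d', 'a', 'b', 'e']
'e': index 3 in ['d', 'a', 'b', 'e'] -> ['e', 'd', 'a', 'b']
'e': index 0 in ['e', 'd', 'a', 'b'] -> ['e', 'd', 'a', 'b']
'd': index 1 in ['e', 'd', 'a', 'b'] -> ['d', 'e', 'a', 'b']
'e': index 1 in ['d', 'e', 'a', 'b'] -> ['e', 'd', 'a', 'b']
'e': index 0 in ['e', 'd', 'a', 'b'] -> ['e', 'd', 'a', 'b']
'a': index 2 in ['e', 'd', 'a', 'b'] -> ['a', 'e', 'd', 'b']
'b': index 3 in ['a', 'e', 'd', 'b'] -> ['b', 'a', 'e', 'd']
'e': index 2 in ['b', 'a', 'e', 'd'] -> ['e', 'b', 'a', 'd']
'd': index 3 in ['e', 'b', 'a', 'd'] -> ['d', 'e', 'b', 'a']
'd': index 0 in ['d', 'e', 'b', 'a'] -> ['d', 'e', 'b', 'a']


Output: [2, 3, 0, 1, 1, 0, 2, 3, 2, 3, 0]


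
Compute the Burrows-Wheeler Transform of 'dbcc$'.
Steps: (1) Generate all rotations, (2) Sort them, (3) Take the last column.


Rotations (sorted):
  0: $dbcc -> last char: c
  1: bcc$d -> last char: d
  2: c$dbc -> last char: c
  3: cc$db -> last char: b
  4: dbcc$ -> last char: $


BWT = cdcb$


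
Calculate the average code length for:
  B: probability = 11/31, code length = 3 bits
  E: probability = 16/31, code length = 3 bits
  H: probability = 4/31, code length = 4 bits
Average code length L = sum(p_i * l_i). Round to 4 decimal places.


Weighted contributions p_i * l_i:
  B: (11/31) * 3 = 33/31
  E: (16/31) * 3 = 48/31
  H: (4/31) * 4 = 16/31
Sum = (33 + 48 + 16)/31 = 97/31

L = 97/31 = 3.1290 bits/symbol


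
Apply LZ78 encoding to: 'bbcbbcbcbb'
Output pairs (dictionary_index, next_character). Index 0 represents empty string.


LZ78 encoding steps:
Dictionary: {0: ''}
Step 1: w='' (idx 0), next='b' -> output (0, 'b'), add 'b' as idx 1
Step 2: w='b' (idx 1), next='c' -> output (1, 'c'), add 'bc' as idx 2
Step 3: w='b' (idx 1), next='b' -> output (1, 'b'), add 'bb' as idx 3
Step 4: w='' (idx 0), next='c' -> output (0, 'c'), add 'c' as idx 4
Step 5: w='bc' (idx 2), next='b' -> output (2, 'b'), add 'bcb' as idx 5
Step 6: w='b' (idx 1), end of input -> output (1, '')


Encoded: [(0, 'b'), (1, 'c'), (1, 'b'), (0, 'c'), (2, 'b'), (1, '')]


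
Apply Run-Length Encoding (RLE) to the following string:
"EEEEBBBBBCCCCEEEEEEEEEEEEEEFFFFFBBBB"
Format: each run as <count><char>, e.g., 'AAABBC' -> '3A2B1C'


Scanning runs left to right:
  i=0: run of 'E' x 4 -> '4E'
  i=4: run of 'B' x 5 -> '5B'
  i=9: run of 'C' x 4 -> '4C'
  i=13: run of 'E' x 14 -> '14E'
  i=27: run of 'F' x 5 -> '5F'
  i=32: run of 'B' x 4 -> '4B'

RLE = 4E5B4C14E5F4B


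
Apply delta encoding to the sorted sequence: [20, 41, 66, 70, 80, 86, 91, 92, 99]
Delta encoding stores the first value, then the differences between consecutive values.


First value: 20
Deltas:
  41 - 20 = 21
  66 - 41 = 25
  70 - 66 = 4
  80 - 70 = 10
  86 - 80 = 6
  91 - 86 = 5
  92 - 91 = 1
  99 - 92 = 7


Delta encoded: [20, 21, 25, 4, 10, 6, 5, 1, 7]


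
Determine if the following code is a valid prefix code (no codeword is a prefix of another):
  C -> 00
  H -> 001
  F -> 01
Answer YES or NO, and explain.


Checking each pair (does one codeword prefix another?):
  C='00' vs H='001': prefix -- VIOLATION

NO -- this is NOT a valid prefix code. C (00) is a prefix of H (001).


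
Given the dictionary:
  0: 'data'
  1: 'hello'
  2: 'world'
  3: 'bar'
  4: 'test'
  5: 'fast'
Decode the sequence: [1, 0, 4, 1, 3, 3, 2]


Look up each index in the dictionary:
  1 -> 'hello'
  0 -> 'data'
  4 -> 'test'
  1 -> 'hello'
  3 -> 'bar'
  3 -> 'bar'
  2 -> 'world'

Decoded: "hello data test hello bar bar world"


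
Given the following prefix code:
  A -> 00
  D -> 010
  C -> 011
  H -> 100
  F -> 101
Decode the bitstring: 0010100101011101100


Decoding step by step:
Bits 00 -> A
Bits 101 -> F
Bits 00 -> A
Bits 101 -> F
Bits 011 -> C
Bits 101 -> F
Bits 100 -> H


Decoded message: AFAFCFH


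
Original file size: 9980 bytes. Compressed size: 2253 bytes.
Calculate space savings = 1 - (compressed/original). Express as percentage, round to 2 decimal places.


ratio = compressed/original = 2253/9980 = 0.225752
savings = 1 - ratio = 1 - 0.225752 = 0.774248
as a percentage: 0.774248 * 100 = 77.42%

Space savings = 1 - 2253/9980 = 77.42%


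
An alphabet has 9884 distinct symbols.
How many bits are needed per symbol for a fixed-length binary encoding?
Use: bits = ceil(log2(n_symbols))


log2(9884) = 13.2709
Bracket: 2^13 = 8192 < 9884 <= 2^14 = 16384
So ceil(log2(9884)) = 14

bits = ceil(log2(9884)) = ceil(13.2709) = 14 bits


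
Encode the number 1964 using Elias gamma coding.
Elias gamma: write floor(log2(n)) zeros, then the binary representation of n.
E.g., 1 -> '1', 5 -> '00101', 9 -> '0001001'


num_bits = floor(log2(1964)) + 1 = 11
leading_zeros = num_bits - 1 = 10
binary(1964) = 11110101100

Elias gamma(1964) = '0000000000' + '11110101100' = 000000000011110101100 (21 bits)


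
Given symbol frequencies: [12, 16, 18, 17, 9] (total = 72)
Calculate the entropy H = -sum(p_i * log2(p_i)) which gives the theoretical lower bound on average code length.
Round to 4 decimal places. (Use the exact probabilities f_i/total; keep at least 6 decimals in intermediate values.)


Per-symbol terms -p_i * log2(p_i) with p_i = f_i/72:
  p = 12/72 = 0.166667: log2(p) = -2.584963, -p*log2(p) = 0.430827
  p = 16/72 = 0.222222: log2(p) = -2.169925, -p*log2(p) = 0.482206
  p = 18/72 = 0.250000: log2(p) = -2.000000, -p*log2(p) = 0.500000
  p = 17/72 = 0.236111: log2(p) = -2.082462, -p*log2(p) = 0.491692
  p = 9/72 = 0.125000: log2(p) = -3.000000, -p*log2(p) = 0.375000
H = 0.430827 + 0.482206 + 0.500000 + 0.491692 + 0.375000 = 2.279725

H = 2.2797 bits/symbol


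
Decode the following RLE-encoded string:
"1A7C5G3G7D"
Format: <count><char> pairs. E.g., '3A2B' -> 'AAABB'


Expanding each <count><char> pair:
  1A -> 'A'
  7C -> 'CCCCCCC'
  5G -> 'GGGGG'
  3G -> 'GGG'
  7D -> 'DDDDDDD'

Decoded = ACCCCCCCGGGGGGGGDDDDDDD


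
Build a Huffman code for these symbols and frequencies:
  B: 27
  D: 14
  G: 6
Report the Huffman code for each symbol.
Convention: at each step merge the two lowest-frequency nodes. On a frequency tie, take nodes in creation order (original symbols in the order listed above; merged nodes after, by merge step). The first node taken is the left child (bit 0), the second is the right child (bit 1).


Huffman tree construction:
Step 1: Merge G(6) + D(14) = 20
Step 2: Merge (G+D)(20) + B(27) = 47
Read each symbol's code off the tree from the root (left child = 0, right child = 1).

Codes:
  B: 1 (length 1)
  D: 01 (length 2)
  G: 00 (length 2)
Average code length: 67/47 = 1.4255 bits/symbol


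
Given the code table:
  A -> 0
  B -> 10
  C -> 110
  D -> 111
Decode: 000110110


Decoding:
0 -> A
0 -> A
0 -> A
110 -> C
110 -> C


Result: AAACC


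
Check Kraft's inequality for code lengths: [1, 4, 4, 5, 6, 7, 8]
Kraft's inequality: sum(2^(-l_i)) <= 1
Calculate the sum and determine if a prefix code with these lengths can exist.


Sum = 2^(-1) + 2^(-4) + 2^(-4) + 2^(-5) + 2^(-6) + 2^(-7) + 2^(-8)
    = 0.5 + 0.0625 + 0.0625 + 0.03125 + 0.015625 + 0.0078125 + 0.00390625
    = 175/256 = 0.68359375
Since 0.68359375 <= 1, Kraft's inequality IS satisfied.
A prefix code with these lengths CAN exist.

Kraft sum = 0.68359375. Satisfied.


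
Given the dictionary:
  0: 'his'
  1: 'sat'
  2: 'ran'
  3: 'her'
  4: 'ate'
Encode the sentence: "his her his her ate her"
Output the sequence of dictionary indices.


Look up each word in the dictionary:
  'his' -> 0
  'her' -> 3
  'his' -> 0
  'her' -> 3
  'ate' -> 4
  'her' -> 3

Encoded: [0, 3, 0, 3, 4, 3]


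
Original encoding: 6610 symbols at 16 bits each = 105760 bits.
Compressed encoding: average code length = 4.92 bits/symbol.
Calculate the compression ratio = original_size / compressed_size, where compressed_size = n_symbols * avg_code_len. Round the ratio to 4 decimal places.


original_size = n_symbols * orig_bits = 6610 * 16 = 105760 bits
compressed_size = n_symbols * avg_code_len = 6610 * 4.92 = 32521.2 bits
ratio = original_size / compressed_size = 105760 / 32521.2 = 3.252

Compression ratio = 3.252
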